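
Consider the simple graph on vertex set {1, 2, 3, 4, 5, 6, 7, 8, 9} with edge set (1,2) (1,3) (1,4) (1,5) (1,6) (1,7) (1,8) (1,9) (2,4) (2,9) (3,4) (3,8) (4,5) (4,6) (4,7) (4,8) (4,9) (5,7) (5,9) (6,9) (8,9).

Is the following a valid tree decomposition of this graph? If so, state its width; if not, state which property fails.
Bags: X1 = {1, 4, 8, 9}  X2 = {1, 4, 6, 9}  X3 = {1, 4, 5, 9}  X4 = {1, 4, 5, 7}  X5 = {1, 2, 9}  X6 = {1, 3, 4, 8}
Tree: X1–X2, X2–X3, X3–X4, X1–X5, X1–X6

A tree decomposition must satisfy three properties: every vertex lies in some bag; for every edge, both endpoints lie together in some bag; and for every vertex, the bags containing it form a connected subtree. Here edge (4,2) lies in no bag, so the decomposition is invalid.

No — edge (4,2) lies in no bag.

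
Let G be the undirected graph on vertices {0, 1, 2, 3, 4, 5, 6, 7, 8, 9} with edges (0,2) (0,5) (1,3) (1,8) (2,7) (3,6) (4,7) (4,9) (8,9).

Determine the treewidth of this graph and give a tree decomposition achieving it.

Treewidth 1.
One optimal decomposition is:
Bags: B1 = {3, 6}  B2 = {1, 3}  B3 = {1, 8}  B4 = {8, 9}  B5 = {4, 9}  B6 = {4, 7}  B7 = {2, 7}  B8 = {0, 2}  B9 = {0, 5}
Tree: B1–B2, B2–B3, B3–B4, B4–B5, B5–B6, B6–B7, B7–B8, B8–B9

The largest bag has 2 vertices, giving width 1; this decomposition certifies tw(G) ≤ 1. G has an edge, so its treewidth is at least 1. Combining the bounds, tw(G) = 1.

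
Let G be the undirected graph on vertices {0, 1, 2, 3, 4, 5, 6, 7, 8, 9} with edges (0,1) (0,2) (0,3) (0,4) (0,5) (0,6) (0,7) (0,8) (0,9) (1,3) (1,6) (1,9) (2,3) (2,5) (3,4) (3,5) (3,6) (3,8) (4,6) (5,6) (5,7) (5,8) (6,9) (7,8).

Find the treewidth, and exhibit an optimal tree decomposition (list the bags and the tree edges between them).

Each bag holds 4 vertices, so the decomposition has width 3, which upper-bounds the treewidth. For the lower bound, the 4 vertices {0, 1, 6, 9} are pairwise adjacent, and any tree decomposition puts a clique entirely inside one bag — forcing width ≥ 3. The upper and lower bounds meet at 3, so that is the treewidth.

Treewidth 3.
One optimal decomposition is:
Bags: B1 = {0, 3, 5, 6}  B2 = {0, 2, 3, 5}  B3 = {0, 1, 3, 6}  B4 = {0, 3, 4, 6}  B5 = {0, 3, 5, 8}  B6 = {0, 1, 6, 9}  B7 = {0, 5, 7, 8}
Tree: B1–B2, B1–B3, B3–B4, B1–B5, B3–B6, B5–B7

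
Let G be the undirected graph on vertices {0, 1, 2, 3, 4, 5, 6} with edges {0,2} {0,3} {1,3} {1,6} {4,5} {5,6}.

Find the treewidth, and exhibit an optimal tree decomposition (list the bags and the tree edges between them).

Every bag has size at most 2, so the width is 2 − 1 = 1 and tw(G) ≤ 1. Since G has at least one edge (e.g. 2–0), it is not an edgeless graph, so tw(G) ≥ 1. Combining the bounds, tw(G) = 1.

Treewidth 1.
Bags: B1 = {0, 2}  B2 = {0, 3}  B3 = {1, 3}  B4 = {1, 6}  B5 = {5, 6}  B6 = {4, 5}
Tree: B1–B2, B2–B3, B3–B4, B4–B5, B5–B6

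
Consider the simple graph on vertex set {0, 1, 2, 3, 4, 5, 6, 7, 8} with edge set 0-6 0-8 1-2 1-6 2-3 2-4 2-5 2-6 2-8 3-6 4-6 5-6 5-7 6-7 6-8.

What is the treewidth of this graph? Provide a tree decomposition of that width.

Treewidth 2.
One such decomposition:
Bags: B1 = {1, 2, 6}  B2 = {2, 5, 6}  B3 = {2, 6, 8}  B4 = {5, 6, 7}  B5 = {0, 6, 8}  B6 = {2, 4, 6}  B7 = {2, 3, 6}
Tree: B1–B2, B1–B3, B2–B4, B3–B5, B1–B6, B1–B7

Each bag holds 3 vertices, so the decomposition has width 2, which upper-bounds the treewidth. On the other hand G contains the 3-clique {0, 6, 8}. A clique must lie in a single bag of any decomposition, so no decomposition can have width below 2. Therefore the treewidth is 2.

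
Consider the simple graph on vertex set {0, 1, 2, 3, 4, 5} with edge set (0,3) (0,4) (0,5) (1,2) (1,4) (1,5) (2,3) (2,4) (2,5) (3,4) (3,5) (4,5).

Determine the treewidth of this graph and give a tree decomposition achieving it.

The largest bag has 4 vertices, giving width 3; this decomposition certifies tw(G) ≤ 3. Conversely, {0, 3, 4, 5} is a clique of size 4, and the vertices of any clique must share a bag in every tree decomposition; so some bag has ≥ 4 vertices and tw(G) ≥ 3. Combining the bounds, tw(G) = 3.

Treewidth 3.
One such decomposition:
Bags: B1 = {2, 3, 4, 5}  B2 = {1, 2, 4, 5}  B3 = {0, 3, 4, 5}
Tree: B1–B2, B1–B3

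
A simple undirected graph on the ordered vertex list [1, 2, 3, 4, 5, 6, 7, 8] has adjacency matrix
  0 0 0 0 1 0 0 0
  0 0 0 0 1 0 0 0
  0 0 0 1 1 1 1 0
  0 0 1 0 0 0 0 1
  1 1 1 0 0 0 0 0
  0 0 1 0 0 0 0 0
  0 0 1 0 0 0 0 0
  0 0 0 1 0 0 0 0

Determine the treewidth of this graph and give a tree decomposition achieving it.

Treewidth 1.
One optimal decomposition is:
Bags: B1 = {3, 7}  B2 = {3, 4}  B3 = {3, 5}  B4 = {2, 5}  B5 = {1, 5}  B6 = {4, 8}  B7 = {3, 6}
Tree: B1–B2, B2–B3, B3–B4, B4–B5, B2–B6, B2–B7

Every bag has size at most 2, so the width is 2 − 1 = 1 and tw(G) ≤ 1. G has an edge, so its treewidth is at least 1. Hence tw(G) = 1 exactly.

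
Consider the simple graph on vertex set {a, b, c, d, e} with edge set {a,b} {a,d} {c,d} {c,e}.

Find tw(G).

A width-1 tree decomposition is:
Bags: B1 = {a, b}  B2 = {a, d}  B3 = {c, d}  B4 = {c, e}
Tree: B1–B2, B2–B3, B3–B4
Each bag holds 2 vertices, so the decomposition has width 1, which upper-bounds the treewidth. Since G has at least one edge (e.g. b–a), it is not an edgeless graph, so tw(G) ≥ 1. The upper and lower bounds meet at 1, so that is the treewidth.

1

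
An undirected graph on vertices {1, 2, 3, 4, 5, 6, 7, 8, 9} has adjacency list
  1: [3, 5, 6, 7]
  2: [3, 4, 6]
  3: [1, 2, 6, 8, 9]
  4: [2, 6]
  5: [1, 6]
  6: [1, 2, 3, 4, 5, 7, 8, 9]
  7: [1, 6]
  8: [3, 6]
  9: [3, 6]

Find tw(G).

A width-2 tree decomposition is:
Bags: B1 = {1, 3, 6}  B2 = {2, 3, 6}  B3 = {1, 5, 6}  B4 = {2, 4, 6}  B5 = {3, 6, 8}  B6 = {1, 6, 7}  B7 = {3, 6, 9}
Tree: B1–B2, B1–B3, B2–B4, B2–B5, B1–B6, B2–B7
Each bag holds 3 vertices, so the decomposition has width 2, which upper-bounds the treewidth. Conversely, {3, 6, 8} is a clique of size 3, and the vertices of any clique must share a bag in every tree decomposition; so some bag has ≥ 3 vertices and tw(G) ≥ 2. Hence tw(G) = 2 exactly.

2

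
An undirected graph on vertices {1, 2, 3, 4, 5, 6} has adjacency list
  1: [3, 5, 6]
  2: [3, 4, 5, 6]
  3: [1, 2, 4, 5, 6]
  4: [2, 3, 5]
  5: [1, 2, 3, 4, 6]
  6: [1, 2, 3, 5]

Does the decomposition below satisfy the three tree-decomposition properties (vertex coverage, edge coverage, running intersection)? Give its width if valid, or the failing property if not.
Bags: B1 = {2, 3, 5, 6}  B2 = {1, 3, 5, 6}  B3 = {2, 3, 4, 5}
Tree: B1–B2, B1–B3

Yes; width 3.

Every vertex of G appears in some bag (union = {1, 2, 3, 4, 5, 6}); every edge is covered by a bag; and for each vertex v the set of bags containing v is connected in the bag tree. The decomposition is therefore valid. The largest bag has 4 vertices, so the width is 3.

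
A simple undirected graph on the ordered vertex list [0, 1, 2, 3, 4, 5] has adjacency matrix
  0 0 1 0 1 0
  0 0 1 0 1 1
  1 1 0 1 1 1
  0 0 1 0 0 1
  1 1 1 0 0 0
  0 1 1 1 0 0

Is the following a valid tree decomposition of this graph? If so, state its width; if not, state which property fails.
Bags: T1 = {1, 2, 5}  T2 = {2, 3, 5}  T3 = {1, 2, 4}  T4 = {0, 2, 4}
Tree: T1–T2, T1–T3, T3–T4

Vertex coverage: the bags together contain {0, 1, 2, 3, 4, 5}, the full vertex set. Edge coverage: each edge of G has both endpoints in at least one bag. Running intersection: for every vertex, the bags containing it form a connected subtree. All three properties hold, so this is a valid tree decomposition of width max|bag| − 1 = 2, and hence tw(G) ≤ 2.

Yes; width 2.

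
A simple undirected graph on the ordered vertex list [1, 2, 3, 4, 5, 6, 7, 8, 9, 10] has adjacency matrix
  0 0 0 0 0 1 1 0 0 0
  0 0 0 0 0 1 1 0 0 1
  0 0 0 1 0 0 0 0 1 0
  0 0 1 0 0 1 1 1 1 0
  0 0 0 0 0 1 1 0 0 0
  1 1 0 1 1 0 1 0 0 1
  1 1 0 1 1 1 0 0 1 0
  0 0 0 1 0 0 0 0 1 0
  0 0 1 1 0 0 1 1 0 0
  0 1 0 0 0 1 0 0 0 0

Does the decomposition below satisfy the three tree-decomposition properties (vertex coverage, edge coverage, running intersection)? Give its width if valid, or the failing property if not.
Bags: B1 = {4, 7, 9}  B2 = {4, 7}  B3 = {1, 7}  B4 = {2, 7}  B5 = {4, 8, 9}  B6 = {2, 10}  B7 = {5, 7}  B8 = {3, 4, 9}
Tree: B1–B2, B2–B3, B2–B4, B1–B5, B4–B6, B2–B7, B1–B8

A tree decomposition must satisfy three properties: every vertex lies in some bag; for every edge, both endpoints lie together in some bag; and for every vertex, the bags containing it form a connected subtree. Here vertex 6 appears in no bag, so the decomposition is invalid.

No — vertex 6 appears in no bag.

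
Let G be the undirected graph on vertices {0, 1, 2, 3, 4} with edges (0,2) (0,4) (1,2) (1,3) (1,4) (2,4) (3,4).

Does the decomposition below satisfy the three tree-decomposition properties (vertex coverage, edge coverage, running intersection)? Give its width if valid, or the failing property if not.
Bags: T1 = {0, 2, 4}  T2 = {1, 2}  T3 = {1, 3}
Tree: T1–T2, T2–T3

No — edge (4,1) lies in no bag.

A tree decomposition must satisfy three properties: every vertex lies in some bag; for every edge, both endpoints lie together in some bag; and for every vertex, the bags containing it form a connected subtree. Here edge (4,1) lies in no bag, so the decomposition is invalid.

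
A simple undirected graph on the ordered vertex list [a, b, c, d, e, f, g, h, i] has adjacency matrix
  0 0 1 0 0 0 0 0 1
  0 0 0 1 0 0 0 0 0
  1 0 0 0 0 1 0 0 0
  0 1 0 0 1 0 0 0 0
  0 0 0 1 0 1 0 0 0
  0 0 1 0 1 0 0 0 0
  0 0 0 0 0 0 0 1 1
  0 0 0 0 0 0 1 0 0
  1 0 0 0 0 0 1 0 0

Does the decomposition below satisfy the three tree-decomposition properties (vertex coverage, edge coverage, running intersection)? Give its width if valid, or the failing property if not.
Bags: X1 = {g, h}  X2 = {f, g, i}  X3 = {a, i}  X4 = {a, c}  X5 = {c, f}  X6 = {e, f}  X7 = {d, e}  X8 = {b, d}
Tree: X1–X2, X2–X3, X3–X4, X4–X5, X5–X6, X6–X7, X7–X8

A tree decomposition must satisfy three properties: every vertex lies in some bag; for every edge, both endpoints lie together in some bag; and for every vertex, the bags containing it form a connected subtree. Here bags containing vertex f are not connected in the tree, so the decomposition is invalid.

No — bags containing vertex f are not connected in the tree.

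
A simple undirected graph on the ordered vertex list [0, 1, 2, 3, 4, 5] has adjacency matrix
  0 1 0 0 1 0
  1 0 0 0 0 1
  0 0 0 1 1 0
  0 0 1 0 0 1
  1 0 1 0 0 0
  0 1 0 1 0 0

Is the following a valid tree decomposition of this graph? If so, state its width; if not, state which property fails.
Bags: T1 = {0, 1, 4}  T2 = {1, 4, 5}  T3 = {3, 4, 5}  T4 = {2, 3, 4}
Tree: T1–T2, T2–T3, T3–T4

Checking the three conditions: (i) the bags cover all of {0, 1, 2, 3, 4, 5}; (ii) for each edge, some bag contains both endpoints; (iii) the bags containing any fixed vertex form a subtree. All hold, so the decomposition is valid with width 3 − 1 = 2.

Yes; width 2.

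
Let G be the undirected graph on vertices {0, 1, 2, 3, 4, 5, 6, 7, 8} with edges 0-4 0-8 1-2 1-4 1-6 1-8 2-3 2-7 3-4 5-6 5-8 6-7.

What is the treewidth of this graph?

3

A width-3 tree decomposition is:
Bags: B1 = {5, 6, 7, 8}  B2 = {1, 6, 7, 8}  B3 = {1, 2, 7, 8}  B4 = {0, 1, 2, 8}  B5 = {0, 1, 2, 4}  B6 = {0, 2, 3, 4}
Tree: B1–B2, B2–B3, B3–B4, B4–B5, B5–B6
The largest bag has 4 vertices, giving width 3; this decomposition certifies tw(G) ≤ 3. For the lower bound: the 4 vertex sets {5,6,7}, {8}, {1}, {0,2,3,4} are disjoint, each induces a connected subgraph, and every pair is joined by at least one edge of G. Contracting each set to a single vertex therefore yields K_{4} as a minor, and since treewidth is minor-monotone, tw(G) ≥ tw(K_{4}) = 3. Combining the bounds, tw(G) = 3.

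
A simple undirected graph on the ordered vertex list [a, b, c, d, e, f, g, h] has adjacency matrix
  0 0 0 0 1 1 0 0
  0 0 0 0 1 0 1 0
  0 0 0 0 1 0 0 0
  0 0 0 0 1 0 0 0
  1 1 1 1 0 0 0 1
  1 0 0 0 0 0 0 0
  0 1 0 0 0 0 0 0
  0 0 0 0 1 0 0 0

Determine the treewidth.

A width-1 tree decomposition is:
Bags: B1 = {b, e}  B2 = {b, g}  B3 = {c, e}  B4 = {e, h}  B5 = {d, e}  B6 = {a, e}  B7 = {a, f}
Tree: B1–B2, B1–B3, B1–B4, B1–B5, B5–B6, B6–B7
Each bag holds 2 vertices, so the decomposition has width 1, which upper-bounds the treewidth. G has an edge, so its treewidth is at least 1. The upper and lower bounds meet at 1, so that is the treewidth.

1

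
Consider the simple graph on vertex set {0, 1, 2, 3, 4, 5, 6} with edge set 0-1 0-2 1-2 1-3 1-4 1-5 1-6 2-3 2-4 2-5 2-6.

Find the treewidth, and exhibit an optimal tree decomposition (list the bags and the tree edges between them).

Treewidth 2.
One optimal decomposition is:
Bags: B1 = {1, 2, 5}  B2 = {0, 1, 2}  B3 = {1, 2, 3}  B4 = {1, 2, 4}  B5 = {1, 2, 6}
Tree: B1–B2, B1–B3, B1–B4, B1–B5

Every bag has size at most 3, so the width is 3 − 1 = 2 and tw(G) ≤ 2. For the lower bound, the 3 vertices {0, 1, 2} are pairwise adjacent, and any tree decomposition puts a clique entirely inside one bag — forcing width ≥ 2. The upper and lower bounds meet at 2, so that is the treewidth.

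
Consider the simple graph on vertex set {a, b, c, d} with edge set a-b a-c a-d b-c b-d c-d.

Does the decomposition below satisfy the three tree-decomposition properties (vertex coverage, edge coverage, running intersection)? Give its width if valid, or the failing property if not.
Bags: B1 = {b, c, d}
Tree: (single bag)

A tree decomposition must satisfy three properties: every vertex lies in some bag; for every edge, both endpoints lie together in some bag; and for every vertex, the bags containing it form a connected subtree. Here vertex a appears in no bag, so the decomposition is invalid.

No — vertex a appears in no bag.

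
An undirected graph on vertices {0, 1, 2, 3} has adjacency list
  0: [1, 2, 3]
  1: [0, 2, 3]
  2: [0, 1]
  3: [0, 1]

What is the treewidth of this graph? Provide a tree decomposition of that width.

Each bag holds 3 vertices, so the decomposition has width 2, which upper-bounds the treewidth. On the other hand G contains the 3-clique {0, 1, 2}. A clique must lie in a single bag of any decomposition, so no decomposition can have width below 2. The upper and lower bounds meet at 2, so that is the treewidth.

Treewidth 2.
One optimal decomposition is:
Bags: B1 = {0, 1, 3}  B2 = {0, 1, 2}
Tree: B1–B2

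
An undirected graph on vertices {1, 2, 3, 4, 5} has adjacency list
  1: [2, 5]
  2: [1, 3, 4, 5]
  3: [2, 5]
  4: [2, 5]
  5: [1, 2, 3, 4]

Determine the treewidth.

A width-2 tree decomposition is:
Bags: B1 = {1, 2, 5}  B2 = {2, 4, 5}  B3 = {2, 3, 5}
Tree: B1–B2, B2–B3
Every bag has size at most 3, so the width is 3 − 1 = 2 and tw(G) ≤ 2. On the other hand G contains the 3-clique {1, 2, 5}. A clique must lie in a single bag of any decomposition, so no decomposition can have width below 2. Therefore the treewidth is 2.

2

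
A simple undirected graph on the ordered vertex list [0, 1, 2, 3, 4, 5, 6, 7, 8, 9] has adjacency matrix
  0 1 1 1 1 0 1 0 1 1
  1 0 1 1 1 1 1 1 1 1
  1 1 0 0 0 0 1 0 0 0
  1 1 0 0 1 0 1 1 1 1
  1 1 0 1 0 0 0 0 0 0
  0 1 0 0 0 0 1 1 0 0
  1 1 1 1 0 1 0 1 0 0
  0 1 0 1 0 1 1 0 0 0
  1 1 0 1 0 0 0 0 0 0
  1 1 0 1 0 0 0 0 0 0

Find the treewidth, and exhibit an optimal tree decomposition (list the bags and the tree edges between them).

Every bag has size at most 4, so the width is 4 − 1 = 3 and tw(G) ≤ 3. On the other hand G contains the 4-clique {0, 1, 2, 6}. A clique must lie in a single bag of any decomposition, so no decomposition can have width below 3. The upper and lower bounds meet at 3, so that is the treewidth.

Treewidth 3.
Bags: B1 = {0, 1, 3, 8}  B2 = {0, 1, 3, 6}  B3 = {0, 1, 3, 9}  B4 = {1, 3, 6, 7}  B5 = {0, 1, 2, 6}  B6 = {1, 5, 6, 7}  B7 = {0, 1, 3, 4}
Tree: B1–B2, B1–B3, B2–B4, B2–B5, B4–B6, B1–B7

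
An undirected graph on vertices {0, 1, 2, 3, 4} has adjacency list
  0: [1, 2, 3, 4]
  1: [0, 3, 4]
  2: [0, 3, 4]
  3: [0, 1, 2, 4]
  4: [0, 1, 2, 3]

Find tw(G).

A width-3 tree decomposition is:
Bags: B1 = {0, 2, 3, 4}  B2 = {0, 1, 3, 4}
Tree: B1–B2
The largest bag has 4 vertices, giving width 3; this decomposition certifies tw(G) ≤ 3. For the lower bound, the 4 vertices {0, 1, 3, 4} are pairwise adjacent, and any tree decomposition puts a clique entirely inside one bag — forcing width ≥ 3. The upper and lower bounds meet at 3, so that is the treewidth.

3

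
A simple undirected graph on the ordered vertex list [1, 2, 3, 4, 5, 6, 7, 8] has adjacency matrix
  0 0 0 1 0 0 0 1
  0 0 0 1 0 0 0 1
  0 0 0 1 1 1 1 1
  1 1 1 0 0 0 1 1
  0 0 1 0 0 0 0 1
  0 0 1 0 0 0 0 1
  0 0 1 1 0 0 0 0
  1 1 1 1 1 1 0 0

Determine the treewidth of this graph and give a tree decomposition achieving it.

Treewidth 2.
Bags: B1 = {3, 4, 7}  B2 = {3, 4, 8}  B3 = {1, 4, 8}  B4 = {3, 5, 8}  B5 = {2, 4, 8}  B6 = {3, 6, 8}
Tree: B1–B2, B2–B3, B2–B4, B3–B5, B4–B6

Each bag holds 3 vertices, so the decomposition has width 2, which upper-bounds the treewidth. For the lower bound, the 3 vertices {1, 4, 8} are pairwise adjacent, and any tree decomposition puts a clique entirely inside one bag — forcing width ≥ 2. Therefore the treewidth is 2.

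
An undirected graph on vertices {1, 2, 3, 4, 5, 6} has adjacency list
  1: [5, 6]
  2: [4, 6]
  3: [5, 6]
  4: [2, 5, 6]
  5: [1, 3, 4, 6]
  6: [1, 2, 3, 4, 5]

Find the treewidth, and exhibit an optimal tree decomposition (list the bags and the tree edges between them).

Treewidth 2.
Bags: B1 = {2, 4, 6}  B2 = {4, 5, 6}  B3 = {1, 5, 6}  B4 = {3, 5, 6}
Tree: B1–B2, B2–B3, B3–B4

Every bag has size at most 3, so the width is 3 − 1 = 2 and tw(G) ≤ 2. On the other hand G contains the 3-clique {2, 4, 6}. A clique must lie in a single bag of any decomposition, so no decomposition can have width below 2. The upper and lower bounds meet at 2, so that is the treewidth.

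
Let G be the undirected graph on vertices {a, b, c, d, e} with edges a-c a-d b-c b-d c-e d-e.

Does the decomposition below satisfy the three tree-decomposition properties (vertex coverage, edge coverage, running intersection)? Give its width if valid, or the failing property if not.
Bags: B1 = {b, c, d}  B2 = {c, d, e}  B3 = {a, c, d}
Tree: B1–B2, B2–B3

Checking the three conditions: (i) the bags cover all of {a, b, c, d, e}; (ii) for each edge, some bag contains both endpoints; (iii) the bags containing any fixed vertex form a subtree. All hold, so the decomposition is valid with width 3 − 1 = 2.

Yes; width 2.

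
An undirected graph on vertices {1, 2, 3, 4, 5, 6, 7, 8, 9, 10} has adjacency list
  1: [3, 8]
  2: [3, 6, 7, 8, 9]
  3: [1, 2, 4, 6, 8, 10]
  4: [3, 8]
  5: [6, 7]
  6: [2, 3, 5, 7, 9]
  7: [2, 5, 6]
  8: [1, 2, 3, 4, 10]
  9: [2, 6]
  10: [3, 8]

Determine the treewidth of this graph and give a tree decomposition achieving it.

Every bag has size at most 3, so the width is 3 − 1 = 2 and tw(G) ≤ 2. Conversely, {2, 6, 9} is a clique of size 3, and the vertices of any clique must share a bag in every tree decomposition; so some bag has ≥ 3 vertices and tw(G) ≥ 2. The upper and lower bounds meet at 2, so that is the treewidth.

Treewidth 2.
One such decomposition:
Bags: B1 = {1, 3, 8}  B2 = {2, 3, 8}  B3 = {2, 3, 6}  B4 = {3, 8, 10}  B5 = {2, 6, 7}  B6 = {5, 6, 7}  B7 = {3, 4, 8}  B8 = {2, 6, 9}
Tree: B1–B2, B2–B3, B2–B4, B3–B5, B5–B6, B1–B7, B5–B8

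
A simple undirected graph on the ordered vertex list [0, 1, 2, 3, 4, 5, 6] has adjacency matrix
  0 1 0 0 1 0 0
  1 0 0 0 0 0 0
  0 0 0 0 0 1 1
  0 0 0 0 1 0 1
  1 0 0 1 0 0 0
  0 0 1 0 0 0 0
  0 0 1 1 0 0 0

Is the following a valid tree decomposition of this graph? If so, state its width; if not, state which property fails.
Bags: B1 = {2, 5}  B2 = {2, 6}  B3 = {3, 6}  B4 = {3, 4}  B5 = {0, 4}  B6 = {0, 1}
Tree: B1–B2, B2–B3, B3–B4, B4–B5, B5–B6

Yes; width 1.

Every vertex of G appears in some bag (union = {0, 1, 2, 3, 4, 5, 6}); every edge is covered by a bag; and for each vertex v the set of bags containing v is connected in the bag tree. The decomposition is therefore valid. The largest bag has 2 vertices, so the width is 1.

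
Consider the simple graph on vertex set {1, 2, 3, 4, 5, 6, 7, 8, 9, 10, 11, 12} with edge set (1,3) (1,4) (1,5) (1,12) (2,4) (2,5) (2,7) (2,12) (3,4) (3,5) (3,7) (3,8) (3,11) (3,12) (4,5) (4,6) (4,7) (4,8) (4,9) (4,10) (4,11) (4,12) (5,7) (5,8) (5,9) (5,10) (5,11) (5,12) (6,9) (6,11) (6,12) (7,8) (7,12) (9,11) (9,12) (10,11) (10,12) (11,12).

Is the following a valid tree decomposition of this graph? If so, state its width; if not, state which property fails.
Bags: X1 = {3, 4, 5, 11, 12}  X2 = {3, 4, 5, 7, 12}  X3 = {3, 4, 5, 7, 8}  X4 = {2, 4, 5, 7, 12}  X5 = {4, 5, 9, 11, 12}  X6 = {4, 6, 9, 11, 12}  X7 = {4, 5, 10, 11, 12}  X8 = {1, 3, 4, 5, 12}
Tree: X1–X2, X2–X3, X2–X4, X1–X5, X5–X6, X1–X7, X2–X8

Checking the three conditions: (i) the bags cover all of {1, 2, 3, 4, 5, 6, 7, 8, 9, 10, 11, 12}; (ii) for each edge, some bag contains both endpoints; (iii) the bags containing any fixed vertex form a subtree. All hold, so the decomposition is valid with width 5 − 1 = 4.

Yes; width 4.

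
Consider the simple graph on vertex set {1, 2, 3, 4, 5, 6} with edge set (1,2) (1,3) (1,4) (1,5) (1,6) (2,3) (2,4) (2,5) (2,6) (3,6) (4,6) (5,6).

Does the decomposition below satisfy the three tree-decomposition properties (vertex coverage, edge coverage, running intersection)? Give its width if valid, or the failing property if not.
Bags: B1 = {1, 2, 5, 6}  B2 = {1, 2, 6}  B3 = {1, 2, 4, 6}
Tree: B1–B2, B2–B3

A tree decomposition must satisfy three properties: every vertex lies in some bag; for every edge, both endpoints lie together in some bag; and for every vertex, the bags containing it form a connected subtree. Here vertex 3 appears in no bag, so the decomposition is invalid.

No — vertex 3 appears in no bag.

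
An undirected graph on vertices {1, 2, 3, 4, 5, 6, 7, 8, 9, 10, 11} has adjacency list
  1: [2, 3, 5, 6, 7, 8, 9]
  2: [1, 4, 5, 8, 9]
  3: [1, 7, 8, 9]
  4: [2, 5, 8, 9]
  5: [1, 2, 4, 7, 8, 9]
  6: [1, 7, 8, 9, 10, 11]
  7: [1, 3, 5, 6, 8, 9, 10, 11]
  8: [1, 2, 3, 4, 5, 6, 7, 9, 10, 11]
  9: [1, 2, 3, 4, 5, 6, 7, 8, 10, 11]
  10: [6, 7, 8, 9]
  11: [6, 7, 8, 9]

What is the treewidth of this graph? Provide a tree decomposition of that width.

Treewidth 4.
One optimal decomposition is:
Bags: B1 = {2, 4, 5, 8, 9}  B2 = {1, 2, 5, 8, 9}  B3 = {1, 5, 7, 8, 9}  B4 = {1, 6, 7, 8, 9}  B5 = {1, 3, 7, 8, 9}  B6 = {6, 7, 8, 9, 10}  B7 = {6, 7, 8, 9, 11}
Tree: B1–B2, B2–B3, B3–B4, B3–B5, B4–B6, B6–B7

Each bag holds 5 vertices, so the decomposition has width 4, which upper-bounds the treewidth. Conversely, {1, 2, 5, 8, 9} is a clique of size 5, and the vertices of any clique must share a bag in every tree decomposition; so some bag has ≥ 5 vertices and tw(G) ≥ 4. The upper and lower bounds meet at 4, so that is the treewidth.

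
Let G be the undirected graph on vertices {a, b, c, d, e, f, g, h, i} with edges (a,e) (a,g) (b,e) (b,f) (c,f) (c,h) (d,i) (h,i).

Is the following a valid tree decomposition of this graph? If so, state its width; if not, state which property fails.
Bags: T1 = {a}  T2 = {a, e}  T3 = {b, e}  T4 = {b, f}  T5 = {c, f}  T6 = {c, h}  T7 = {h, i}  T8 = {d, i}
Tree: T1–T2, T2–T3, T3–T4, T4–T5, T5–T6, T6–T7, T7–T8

No — vertex g appears in no bag.

A tree decomposition must satisfy three properties: every vertex lies in some bag; for every edge, both endpoints lie together in some bag; and for every vertex, the bags containing it form a connected subtree. Here vertex g appears in no bag, so the decomposition is invalid.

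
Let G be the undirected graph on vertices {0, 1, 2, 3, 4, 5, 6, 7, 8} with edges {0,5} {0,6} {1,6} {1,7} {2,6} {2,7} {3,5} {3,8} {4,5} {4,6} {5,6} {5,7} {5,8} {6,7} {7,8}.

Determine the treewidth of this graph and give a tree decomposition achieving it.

Each bag holds 3 vertices, so the decomposition has width 2, which upper-bounds the treewidth. Conversely, {1, 6, 7} is a clique of size 3, and the vertices of any clique must share a bag in every tree decomposition; so some bag has ≥ 3 vertices and tw(G) ≥ 2. The upper and lower bounds meet at 2, so that is the treewidth.

Treewidth 2.
One such decomposition:
Bags: B1 = {0, 5, 6}  B2 = {4, 5, 6}  B3 = {5, 6, 7}  B4 = {1, 6, 7}  B5 = {5, 7, 8}  B6 = {3, 5, 8}  B7 = {2, 6, 7}
Tree: B1–B2, B2–B3, B3–B4, B3–B5, B5–B6, B4–B7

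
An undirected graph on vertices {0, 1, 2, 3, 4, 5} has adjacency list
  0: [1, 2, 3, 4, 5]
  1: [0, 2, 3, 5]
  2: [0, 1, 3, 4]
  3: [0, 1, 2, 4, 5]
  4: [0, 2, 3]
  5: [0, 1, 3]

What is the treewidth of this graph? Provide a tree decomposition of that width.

Each bag holds 4 vertices, so the decomposition has width 3, which upper-bounds the treewidth. For the lower bound, the 4 vertices {0, 1, 2, 3} are pairwise adjacent, and any tree decomposition puts a clique entirely inside one bag — forcing width ≥ 3. Hence tw(G) = 3 exactly.

Treewidth 3.
One such decomposition:
Bags: B1 = {0, 2, 3, 4}  B2 = {0, 1, 2, 3}  B3 = {0, 1, 3, 5}
Tree: B1–B2, B2–B3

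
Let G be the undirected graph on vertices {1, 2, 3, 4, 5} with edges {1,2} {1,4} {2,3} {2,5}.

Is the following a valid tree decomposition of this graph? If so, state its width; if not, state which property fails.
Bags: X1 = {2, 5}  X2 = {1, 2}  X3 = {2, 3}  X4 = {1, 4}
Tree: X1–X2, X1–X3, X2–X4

Checking the three conditions: (i) the bags cover all of {1, 2, 3, 4, 5}; (ii) for each edge, some bag contains both endpoints; (iii) the bags containing any fixed vertex form a subtree. All hold, so the decomposition is valid with width 2 − 1 = 1.

Yes; width 1.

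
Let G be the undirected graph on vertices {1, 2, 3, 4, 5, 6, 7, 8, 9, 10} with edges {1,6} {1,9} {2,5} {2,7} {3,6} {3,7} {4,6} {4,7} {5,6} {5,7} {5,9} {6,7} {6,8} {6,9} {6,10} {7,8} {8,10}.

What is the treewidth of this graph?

A width-2 tree decomposition is:
Bags: B1 = {2, 5, 7}  B2 = {5, 6, 7}  B3 = {3, 6, 7}  B4 = {4, 6, 7}  B5 = {6, 7, 8}  B6 = {5, 6, 9}  B7 = {6, 8, 10}  B8 = {1, 6, 9}
Tree: B1–B2, B2–B3, B2–B4, B4–B5, B2–B6, B5–B7, B6–B8
Each bag holds 3 vertices, so the decomposition has width 2, which upper-bounds the treewidth. Conversely, {2, 5, 7} is a clique of size 3, and the vertices of any clique must share a bag in every tree decomposition; so some bag has ≥ 3 vertices and tw(G) ≥ 2. Therefore the treewidth is 2.

2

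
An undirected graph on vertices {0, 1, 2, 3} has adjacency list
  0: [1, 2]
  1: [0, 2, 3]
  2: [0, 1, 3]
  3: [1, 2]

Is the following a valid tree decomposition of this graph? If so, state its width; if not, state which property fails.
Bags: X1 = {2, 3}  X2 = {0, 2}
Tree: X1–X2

A tree decomposition must satisfy three properties: every vertex lies in some bag; for every edge, both endpoints lie together in some bag; and for every vertex, the bags containing it form a connected subtree. Here vertex 1 appears in no bag, so the decomposition is invalid.

No — vertex 1 appears in no bag.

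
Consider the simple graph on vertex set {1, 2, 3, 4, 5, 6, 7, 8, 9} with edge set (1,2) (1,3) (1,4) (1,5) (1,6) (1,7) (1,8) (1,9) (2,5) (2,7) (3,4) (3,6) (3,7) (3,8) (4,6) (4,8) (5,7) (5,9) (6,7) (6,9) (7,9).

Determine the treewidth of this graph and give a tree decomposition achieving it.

Treewidth 3.
One optimal decomposition is:
Bags: B1 = {1, 3, 4, 6}  B2 = {1, 3, 6, 7}  B3 = {1, 6, 7, 9}  B4 = {1, 3, 4, 8}  B5 = {1, 5, 7, 9}  B6 = {1, 2, 5, 7}
Tree: B1–B2, B2–B3, B1–B4, B3–B5, B5–B6

Every bag has size at most 4, so the width is 4 − 1 = 3 and tw(G) ≤ 3. On the other hand G contains the 4-clique {1, 3, 4, 8}. A clique must lie in a single bag of any decomposition, so no decomposition can have width below 3. Combining the bounds, tw(G) = 3.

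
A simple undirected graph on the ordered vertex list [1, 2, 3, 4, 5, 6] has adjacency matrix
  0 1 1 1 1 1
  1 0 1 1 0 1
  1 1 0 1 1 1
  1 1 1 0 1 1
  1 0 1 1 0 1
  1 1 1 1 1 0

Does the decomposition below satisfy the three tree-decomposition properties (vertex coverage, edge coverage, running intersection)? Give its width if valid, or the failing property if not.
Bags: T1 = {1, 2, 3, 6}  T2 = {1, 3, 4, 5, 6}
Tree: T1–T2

No — edge (4,2) lies in no bag.

A tree decomposition must satisfy three properties: every vertex lies in some bag; for every edge, both endpoints lie together in some bag; and for every vertex, the bags containing it form a connected subtree. Here edge (4,2) lies in no bag, so the decomposition is invalid.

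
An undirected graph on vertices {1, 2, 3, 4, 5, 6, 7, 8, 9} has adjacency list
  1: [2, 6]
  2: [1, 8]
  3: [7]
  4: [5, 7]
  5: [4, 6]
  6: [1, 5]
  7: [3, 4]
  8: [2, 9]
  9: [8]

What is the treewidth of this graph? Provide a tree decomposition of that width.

Treewidth 1.
One such decomposition:
Bags: B1 = {8, 9}  B2 = {2, 8}  B3 = {1, 2}  B4 = {1, 6}  B5 = {5, 6}  B6 = {4, 5}  B7 = {4, 7}  B8 = {3, 7}
Tree: B1–B2, B2–B3, B3–B4, B4–B5, B5–B6, B6–B7, B7–B8

Every bag has size at most 2, so the width is 2 − 1 = 1 and tw(G) ≤ 1. G has an edge, so its treewidth is at least 1. The upper and lower bounds meet at 1, so that is the treewidth.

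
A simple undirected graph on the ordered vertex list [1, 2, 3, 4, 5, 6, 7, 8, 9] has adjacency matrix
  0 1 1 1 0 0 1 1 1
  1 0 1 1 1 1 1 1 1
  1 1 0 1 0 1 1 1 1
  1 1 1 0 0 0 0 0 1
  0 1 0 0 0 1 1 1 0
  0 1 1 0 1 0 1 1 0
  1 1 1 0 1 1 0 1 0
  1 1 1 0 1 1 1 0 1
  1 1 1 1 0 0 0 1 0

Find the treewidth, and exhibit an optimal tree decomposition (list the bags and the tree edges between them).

The largest bag has 5 vertices, giving width 4; this decomposition certifies tw(G) ≤ 4. On the other hand G contains the 5-clique {1, 2, 3, 8, 9}. A clique must lie in a single bag of any decomposition, so no decomposition can have width below 4. Therefore the treewidth is 4.

Treewidth 4.
One optimal decomposition is:
Bags: B1 = {2, 3, 6, 7, 8}  B2 = {1, 2, 3, 7, 8}  B3 = {1, 2, 3, 8, 9}  B4 = {2, 5, 6, 7, 8}  B5 = {1, 2, 3, 4, 9}
Tree: B1–B2, B2–B3, B1–B4, B3–B5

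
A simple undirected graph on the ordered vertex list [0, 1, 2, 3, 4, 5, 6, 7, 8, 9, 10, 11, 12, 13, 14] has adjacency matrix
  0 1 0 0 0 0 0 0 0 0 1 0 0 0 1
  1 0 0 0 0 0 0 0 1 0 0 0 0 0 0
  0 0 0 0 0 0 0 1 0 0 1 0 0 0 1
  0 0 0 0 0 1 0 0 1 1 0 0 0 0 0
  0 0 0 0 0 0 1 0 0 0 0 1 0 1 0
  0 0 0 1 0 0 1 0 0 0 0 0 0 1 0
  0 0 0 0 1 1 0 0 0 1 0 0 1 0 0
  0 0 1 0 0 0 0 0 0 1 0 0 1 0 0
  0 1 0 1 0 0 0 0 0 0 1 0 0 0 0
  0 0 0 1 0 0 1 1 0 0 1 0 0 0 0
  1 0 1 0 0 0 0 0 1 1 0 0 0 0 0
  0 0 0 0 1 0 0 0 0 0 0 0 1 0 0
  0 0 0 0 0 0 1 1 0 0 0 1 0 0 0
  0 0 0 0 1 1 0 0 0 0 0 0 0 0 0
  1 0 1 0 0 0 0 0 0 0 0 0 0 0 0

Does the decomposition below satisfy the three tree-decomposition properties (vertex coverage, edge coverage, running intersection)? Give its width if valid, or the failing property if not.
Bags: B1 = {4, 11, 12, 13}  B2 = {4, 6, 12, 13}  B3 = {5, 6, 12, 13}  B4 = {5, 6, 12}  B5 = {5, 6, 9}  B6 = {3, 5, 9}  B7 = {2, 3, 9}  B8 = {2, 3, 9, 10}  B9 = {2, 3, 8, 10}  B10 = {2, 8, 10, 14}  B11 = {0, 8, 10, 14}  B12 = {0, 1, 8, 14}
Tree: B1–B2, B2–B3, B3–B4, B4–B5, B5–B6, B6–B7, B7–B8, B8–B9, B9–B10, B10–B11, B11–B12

A tree decomposition must satisfy three properties: every vertex lies in some bag; for every edge, both endpoints lie together in some bag; and for every vertex, the bags containing it form a connected subtree. Here vertex 7 appears in no bag, so the decomposition is invalid.

No — vertex 7 appears in no bag.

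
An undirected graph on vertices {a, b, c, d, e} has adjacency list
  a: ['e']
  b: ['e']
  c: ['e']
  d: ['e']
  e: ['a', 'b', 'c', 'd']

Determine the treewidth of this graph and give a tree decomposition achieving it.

Every bag has size at most 2, so the width is 2 − 1 = 1 and tw(G) ≤ 1. Any graph with an edge has treewidth ≥ 1, and G has the edge e–b. Therefore the treewidth is 1.

Treewidth 1.
One optimal decomposition is:
Bags: B1 = {b, e}  B2 = {a, e}  B3 = {d, e}  B4 = {c, e}
Tree: B1–B2, B1–B3, B1–B4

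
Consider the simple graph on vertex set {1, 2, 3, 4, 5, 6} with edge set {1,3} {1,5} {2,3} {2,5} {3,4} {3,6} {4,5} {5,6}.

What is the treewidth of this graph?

A width-2 tree decomposition is:
Bags: B1 = {1, 3, 5}  B2 = {3, 5, 6}  B3 = {3, 4, 5}  B4 = {2, 3, 5}
Tree: B1–B2, B2–B3, B3–B4
Every bag has size at most 3, so the width is 3 − 1 = 2 and tw(G) ≤ 2. The edges 5–1–3–6–5 form a cycle, so G is not a tree and its treewidth is at least 2. Combining the bounds, tw(G) = 2.

2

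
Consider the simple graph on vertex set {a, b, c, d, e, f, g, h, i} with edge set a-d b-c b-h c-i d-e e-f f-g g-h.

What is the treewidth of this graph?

1

A width-1 tree decomposition is:
Bags: B1 = {a, d}  B2 = {d, e}  B3 = {e, f}  B4 = {f, g}  B5 = {g, h}  B6 = {b, h}  B7 = {b, c}  B8 = {c, i}
Tree: B1–B2, B2–B3, B3–B4, B4–B5, B5–B6, B6–B7, B7–B8
Each bag holds 2 vertices, so the decomposition has width 1, which upper-bounds the treewidth. Since G has at least one edge (e.g. a–d), it is not an edgeless graph, so tw(G) ≥ 1. Combining the bounds, tw(G) = 1.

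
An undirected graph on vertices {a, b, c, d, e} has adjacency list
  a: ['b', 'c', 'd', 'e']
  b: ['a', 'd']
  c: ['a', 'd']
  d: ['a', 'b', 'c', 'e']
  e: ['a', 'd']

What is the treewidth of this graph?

A width-2 tree decomposition is:
Bags: B1 = {a, c, d}  B2 = {a, b, d}  B3 = {a, d, e}
Tree: B1–B2, B2–B3
Each bag holds 3 vertices, so the decomposition has width 2, which upper-bounds the treewidth. On the other hand G contains the 3-clique {a, d, e}. A clique must lie in a single bag of any decomposition, so no decomposition can have width below 2. Therefore the treewidth is 2.

2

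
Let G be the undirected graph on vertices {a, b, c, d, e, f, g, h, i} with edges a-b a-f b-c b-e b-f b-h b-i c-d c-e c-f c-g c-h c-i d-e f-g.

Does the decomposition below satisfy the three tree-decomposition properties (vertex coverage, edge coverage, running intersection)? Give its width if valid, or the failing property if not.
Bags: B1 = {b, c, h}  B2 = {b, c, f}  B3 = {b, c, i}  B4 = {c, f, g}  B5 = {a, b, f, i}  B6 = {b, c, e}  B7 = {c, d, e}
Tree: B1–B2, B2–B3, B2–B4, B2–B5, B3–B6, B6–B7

No — bags containing vertex i are not connected in the tree.

A tree decomposition must satisfy three properties: every vertex lies in some bag; for every edge, both endpoints lie together in some bag; and for every vertex, the bags containing it form a connected subtree. Here bags containing vertex i are not connected in the tree, so the decomposition is invalid.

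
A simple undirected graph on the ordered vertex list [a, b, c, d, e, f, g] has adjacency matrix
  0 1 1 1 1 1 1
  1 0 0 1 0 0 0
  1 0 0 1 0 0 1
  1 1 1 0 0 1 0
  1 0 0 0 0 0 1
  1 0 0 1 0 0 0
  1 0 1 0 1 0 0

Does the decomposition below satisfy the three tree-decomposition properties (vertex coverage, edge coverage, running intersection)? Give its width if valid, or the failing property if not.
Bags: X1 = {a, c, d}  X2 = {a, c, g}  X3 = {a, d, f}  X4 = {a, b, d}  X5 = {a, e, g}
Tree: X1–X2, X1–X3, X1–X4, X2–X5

Yes; width 2.

Every vertex of G appears in some bag (union = {a, b, c, d, e, f, g}); every edge is covered by a bag; and for each vertex v the set of bags containing v is connected in the bag tree. The decomposition is therefore valid. The largest bag has 3 vertices, so the width is 2.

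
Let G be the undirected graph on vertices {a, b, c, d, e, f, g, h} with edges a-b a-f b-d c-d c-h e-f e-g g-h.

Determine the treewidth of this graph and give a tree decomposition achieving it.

Each bag holds 3 vertices, so the decomposition has width 2, which upper-bounds the treewidth. The edges h–g–e–f–a–b–d–c–h form a cycle, so G is not a tree and its treewidth is at least 2. Combining the bounds, tw(G) = 2.

Treewidth 2.
Bags: B1 = {e, g, h}  B2 = {e, f, h}  B3 = {a, f, h}  B4 = {a, b, h}  B5 = {b, d, h}  B6 = {c, d, h}
Tree: B1–B2, B2–B3, B3–B4, B4–B5, B5–B6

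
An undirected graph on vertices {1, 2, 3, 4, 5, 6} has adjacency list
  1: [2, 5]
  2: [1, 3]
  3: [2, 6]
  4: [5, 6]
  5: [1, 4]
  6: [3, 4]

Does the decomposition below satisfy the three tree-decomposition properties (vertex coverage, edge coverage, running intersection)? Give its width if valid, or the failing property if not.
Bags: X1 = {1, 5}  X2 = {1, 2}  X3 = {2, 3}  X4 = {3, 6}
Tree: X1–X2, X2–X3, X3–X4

No — vertex 4 appears in no bag.

A tree decomposition must satisfy three properties: every vertex lies in some bag; for every edge, both endpoints lie together in some bag; and for every vertex, the bags containing it form a connected subtree. Here vertex 4 appears in no bag, so the decomposition is invalid.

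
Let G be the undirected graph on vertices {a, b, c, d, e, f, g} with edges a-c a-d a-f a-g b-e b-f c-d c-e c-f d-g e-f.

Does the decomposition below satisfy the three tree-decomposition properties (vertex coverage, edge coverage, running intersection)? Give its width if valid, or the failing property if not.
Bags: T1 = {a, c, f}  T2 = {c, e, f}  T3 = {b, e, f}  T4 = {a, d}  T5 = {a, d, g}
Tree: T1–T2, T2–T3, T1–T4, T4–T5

A tree decomposition must satisfy three properties: every vertex lies in some bag; for every edge, both endpoints lie together in some bag; and for every vertex, the bags containing it form a connected subtree. Here edge (c,d) lies in no bag, so the decomposition is invalid.

No — edge (c,d) lies in no bag.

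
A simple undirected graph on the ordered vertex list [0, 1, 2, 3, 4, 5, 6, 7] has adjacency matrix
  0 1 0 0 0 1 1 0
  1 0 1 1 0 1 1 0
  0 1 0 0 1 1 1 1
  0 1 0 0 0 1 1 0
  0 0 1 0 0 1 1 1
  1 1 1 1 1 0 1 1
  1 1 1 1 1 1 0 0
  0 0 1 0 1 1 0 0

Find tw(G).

A width-3 tree decomposition is:
Bags: B1 = {1, 2, 5, 6}  B2 = {2, 4, 5, 6}  B3 = {2, 4, 5, 7}  B4 = {1, 3, 5, 6}  B5 = {0, 1, 5, 6}
Tree: B1–B2, B2–B3, B1–B4, B4–B5
Every bag has size at most 4, so the width is 4 − 1 = 3 and tw(G) ≤ 3. On the other hand G contains the 4-clique {0, 1, 5, 6}. A clique must lie in a single bag of any decomposition, so no decomposition can have width below 3. The upper and lower bounds meet at 3, so that is the treewidth.

3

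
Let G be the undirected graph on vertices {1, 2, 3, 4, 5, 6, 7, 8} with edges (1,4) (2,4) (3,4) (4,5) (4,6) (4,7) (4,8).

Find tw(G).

A width-1 tree decomposition is:
Bags: B1 = {4, 5}  B2 = {4, 8}  B3 = {4, 7}  B4 = {2, 4}  B5 = {1, 4}  B6 = {4, 6}  B7 = {3, 4}
Tree: B1–B2, B1–B3, B2–B4, B1–B5, B1–B6, B1–B7
The largest bag has 2 vertices, giving width 1; this decomposition certifies tw(G) ≤ 1. Any graph with an edge has treewidth ≥ 1, and G has the edge 4–5. Hence tw(G) = 1 exactly.

1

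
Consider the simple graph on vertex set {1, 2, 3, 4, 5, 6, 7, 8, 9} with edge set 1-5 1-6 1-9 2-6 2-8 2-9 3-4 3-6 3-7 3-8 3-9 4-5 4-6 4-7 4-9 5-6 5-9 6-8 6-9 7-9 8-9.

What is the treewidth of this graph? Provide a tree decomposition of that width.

Treewidth 3.
One optimal decomposition is:
Bags: B1 = {1, 5, 6, 9}  B2 = {4, 5, 6, 9}  B3 = {3, 4, 6, 9}  B4 = {3, 6, 8, 9}  B5 = {3, 4, 7, 9}  B6 = {2, 6, 8, 9}
Tree: B1–B2, B2–B3, B3–B4, B3–B5, B4–B6

Each bag holds 4 vertices, so the decomposition has width 3, which upper-bounds the treewidth. On the other hand G contains the 4-clique {1, 5, 6, 9}. A clique must lie in a single bag of any decomposition, so no decomposition can have width below 3. Hence tw(G) = 3 exactly.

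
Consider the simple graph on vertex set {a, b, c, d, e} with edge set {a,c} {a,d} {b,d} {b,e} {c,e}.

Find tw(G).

2

A width-2 tree decomposition is:
Bags: B1 = {a, c, e}  B2 = {a, b, e}  B3 = {a, b, d}
Tree: B1–B2, B2–B3
Each bag holds 3 vertices, so the decomposition has width 2, which upper-bounds the treewidth. For the lower bound, G contains the cycle a–c–e–b–d–a, so G is not a forest; only forests have treewidth ≤ 1, hence tw(G) ≥ 2. Hence tw(G) = 2 exactly.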